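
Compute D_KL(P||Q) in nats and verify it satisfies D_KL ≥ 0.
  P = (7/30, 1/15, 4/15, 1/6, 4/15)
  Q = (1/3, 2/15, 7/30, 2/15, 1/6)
0.0687 nats

KL divergence satisfies the Gibbs inequality: D_KL(P||Q) ≥ 0 for all distributions P, Q.

D_KL(P||Q) = Σ p(x) log(p(x)/q(x))
Term by term:
  x=0: 7/30 × log_e[(7/30)/(1/3)] = -0.0832
  x=1: 1/15 × log_e[(1/15)/(2/15)] = -0.0462
  x=2: 4/15 × log_e[(4/15)/(7/30)] = 0.0356
  x=3: 1/6 × log_e[(1/6)/(2/15)] = 0.0372
  x=4: 4/15 × log_e[(4/15)/(1/6)] = 0.1253
D_KL(P||Q) = 0.0687 nats

D_KL(P||Q) = 0.0687 ≥ 0 ✓

This non-negativity is a fundamental property: relative entropy cannot be negative because it measures how different Q is from P.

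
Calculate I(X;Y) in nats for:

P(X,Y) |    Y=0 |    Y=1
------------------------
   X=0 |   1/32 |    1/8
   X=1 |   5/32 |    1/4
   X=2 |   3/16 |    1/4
0.0139 nats

Mutual information: I(X;Y) = H(X) + H(Y) - H(X,Y)

Marginals:
P(X) = (5/32, 13/32, 7/16), H(X) = 1.0177 nats
P(Y) = (3/8, 5/8), H(Y) = 0.6616 nats

Joint entropy: H(X,Y) = 1.6653 nats

I(X;Y) = 1.0177 + 0.6616 - 1.6653 = 0.0139 nats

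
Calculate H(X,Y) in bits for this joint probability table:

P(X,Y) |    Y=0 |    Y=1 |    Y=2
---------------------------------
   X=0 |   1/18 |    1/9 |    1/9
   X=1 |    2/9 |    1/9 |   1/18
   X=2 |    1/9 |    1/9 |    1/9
3.0588 bits

Joint entropy is H(X,Y) = -Σ_{x,y} p(x,y) log p(x,y).

Summing over all non-zero entries:
H(X,Y) = -[1/18·log_2(1/18) + 1/9·log_2(1/9) + 1/9·log_2(1/9) + 2/9·log_2(2/9) + 1/9·log_2(1/9) + 1/18·log_2(1/18) + 1/9·log_2(1/9) + 1/9·log_2(1/9) + 1/9·log_2(1/9)]
H(X,Y) = 3.0588 bits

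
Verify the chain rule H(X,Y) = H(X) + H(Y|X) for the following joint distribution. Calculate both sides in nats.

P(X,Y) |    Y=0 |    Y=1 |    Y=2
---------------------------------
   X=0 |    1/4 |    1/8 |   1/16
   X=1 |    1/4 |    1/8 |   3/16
H(X,Y) = 1.7002, H(X) = 0.6853, H(Y|X) = 1.0149 (all in nats)

Chain rule: H(X,Y) = H(X) + H(Y|X)

Left side — joint entropy directly:
H(X,Y) = -Σ p(x,y) log p(x,y) = 1.7002 nats

Right side — compute H(Y|X) from the conditional distributions:
P(X) = (7/16, 9/16), so H(X) = 0.6853 nats
H(Y|X) = Σ_x P(X=x) · H(Y|X=x):
  P(Y|X=0) = (4/7, 2/7, 1/7), H(Y|X=0) = 0.9557, weight P(X=0) = 7/16
  P(Y|X=1) = (4/9, 2/9, 1/3), H(Y|X=1) = 1.0609, weight P(X=1) = 9/16
H(Y|X) = 1.0149 nats

H(X) + H(Y|X) = 0.6853 + 1.0149 = 1.7002 nats

Both sides equal 1.7002 nats. ✓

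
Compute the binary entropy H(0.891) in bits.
0.4969 bits

The binary entropy function is:
H(p) = -p log(p) - (1-p) log(1-p)

H(0.891) = -0.891 × log_2(0.891) - 0.109 × log_2(0.109)
H(0.891) = 0.4969 bits

Note: Binary entropy is maximized at p=0.5 (H=1 bit) and minimized at p=0 or p=1 (H=0).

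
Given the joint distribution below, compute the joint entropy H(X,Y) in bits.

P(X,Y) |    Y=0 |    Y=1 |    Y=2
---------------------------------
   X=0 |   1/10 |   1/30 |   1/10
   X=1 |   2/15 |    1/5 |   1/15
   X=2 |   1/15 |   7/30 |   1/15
2.9512 bits

Joint entropy is H(X,Y) = -Σ_{x,y} p(x,y) log p(x,y).

Summing over all non-zero entries:
H(X,Y) = -[1/10·log_2(1/10) + 1/30·log_2(1/30) + 1/10·log_2(1/10) + 2/15·log_2(2/15) + 1/5·log_2(1/5) + 1/15·log_2(1/15) + 1/15·log_2(1/15) + 7/30·log_2(7/30) + 1/15·log_2(1/15)]
H(X,Y) = 2.9512 bits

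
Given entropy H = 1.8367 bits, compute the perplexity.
3.5719

Perplexity is 2^H (or exp(H) for natural log).

H = 1.8367 bits
Perplexity = 2^1.8367 = 3.5719

Interpretation: The model's uncertainty is equivalent to choosing uniformly among 3.6 options.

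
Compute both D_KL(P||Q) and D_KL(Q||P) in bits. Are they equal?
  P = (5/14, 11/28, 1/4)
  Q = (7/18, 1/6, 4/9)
D_KL(P||Q) = 0.2346, D_KL(Q||P) = 0.2105

KL divergence is not symmetric: D_KL(P||Q) ≠ D_KL(Q||P) in general.

D_KL(P||Q) = 0.2346 bits
D_KL(Q||P) = 0.2105 bits

No, they are not equal!

This asymmetry is why KL divergence is not a true distance metric.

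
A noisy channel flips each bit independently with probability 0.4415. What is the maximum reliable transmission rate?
0.0099 bits

For a binary symmetric channel (BSC) with error probability p:
Capacity C = 1 - H(p) bits per symbol

where H(p) = -p log₂(p) - (1-p) log₂(1-p) is the binary entropy function.

H(0.4415) = 0.9901 bits
C = 1 - 0.9901 = 0.0099 bits per symbol

This means we can reliably transmit up to 0.0099 bits of information per channel use.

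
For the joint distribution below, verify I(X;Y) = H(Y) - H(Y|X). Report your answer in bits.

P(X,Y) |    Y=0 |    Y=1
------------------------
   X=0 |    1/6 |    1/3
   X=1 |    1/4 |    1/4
I(X;Y) = 0.0207 bits

Mutual information has multiple equivalent forms:
- I(X;Y) = H(X) - H(X|Y)
- I(X;Y) = H(Y) - H(Y|X)
- I(X;Y) = H(X) + H(Y) - H(X,Y)

Computing all quantities:
H(X) = 1.0000, H(Y) = 0.9799, H(X,Y) = 1.9591
H(X|Y) = 0.9793, H(Y|X) = 0.9591

Verification:
H(X) - H(X|Y) = 1.0000 - 0.9793 = 0.0207
H(Y) - H(Y|X) = 0.9799 - 0.9591 = 0.0207
H(X) + H(Y) - H(X,Y) = 1.0000 + 0.9799 - 1.9591 = 0.0207

All forms give I(X;Y) = 0.0207 bits. ✓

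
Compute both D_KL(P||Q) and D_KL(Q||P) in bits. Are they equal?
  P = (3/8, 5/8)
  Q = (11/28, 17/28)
D_KL(P||Q) = 0.0010, D_KL(Q||P) = 0.0010

KL divergence is not symmetric: D_KL(P||Q) ≠ D_KL(Q||P) in general.

D_KL(P||Q) = 0.0010 bits
D_KL(Q||P) = 0.0010 bits

In this case they happen to be equal (to 4 decimal places).

This asymmetry is why KL divergence is not a true distance metric.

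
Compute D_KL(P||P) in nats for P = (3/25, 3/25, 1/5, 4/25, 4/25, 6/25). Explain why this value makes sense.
0.0000 nats

KL divergence satisfies the Gibbs inequality: D_KL(P||Q) ≥ 0 for all distributions P, Q.

D_KL(P||Q) = Σ p(x) log(p(x)/q(x))
Each term is p(x) × log_e(p(x)/p(x)) = p(x) × log_e(1) = 0, so the sum is 0.
D_KL(P||Q) = 0.0000 nats

When P = Q, the KL divergence is exactly 0, as there is no 'divergence' between identical distributions.

This non-negativity is a fundamental property: relative entropy cannot be negative because it measures how different Q is from P.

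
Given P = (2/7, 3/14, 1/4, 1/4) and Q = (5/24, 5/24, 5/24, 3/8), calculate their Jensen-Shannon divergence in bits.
0.0149 bits

Jensen-Shannon divergence is:
JSD(P||Q) = 0.5 × D_KL(P||M) + 0.5 × D_KL(Q||M)
where M = 0.5 × (P + Q) is the mixture distribution.

M = 0.5 × (2/7, 3/14, 1/4, 1/4) + 0.5 × (5/24, 5/24, 5/24, 3/8) = (0.247024, 0.21131, 0.229167, 5/16)

D_KL(P||M) = 0.0152 bits
D_KL(Q||M) = 0.0145 bits

JSD(P||Q) = 0.5 × 0.0152 + 0.5 × 0.0145 = 0.0149 bits

Unlike KL divergence, JSD is symmetric and bounded: 0 ≤ JSD ≤ log(2).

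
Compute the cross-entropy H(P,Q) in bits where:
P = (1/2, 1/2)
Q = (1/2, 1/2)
1.0000 bits

Cross-entropy: H(P,Q) = -Σ p(x) log q(x)

Alternatively: H(P,Q) = H(P) + D_KL(P||Q)
H(P) = 1.0000 bits
D_KL(P||Q) = 0.0000 bits

H(P,Q) = 1.0000 + 0.0000 = 1.0000 bits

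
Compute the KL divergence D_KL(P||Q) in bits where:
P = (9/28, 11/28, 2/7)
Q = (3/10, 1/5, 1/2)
0.1840 bits

KL divergence: D_KL(P||Q) = Σ p(x) log(p(x)/q(x))

Computing term by term:
  x=0: 9/28 × log_2[(9/28)/(3/10)] = 9/28 × 0.0995 = 0.0320
  x=1: 11/28 × log_2[(11/28)/(1/5)] = 11/28 × 0.9740 = 0.3826
  x=2: 2/7 × log_2[(2/7)/(1/2)] = 2/7 × -0.8074 = -0.2307

D_KL(P||Q) = 0.1840 bits

Note: KL divergence is always non-negative and equals 0 iff P = Q.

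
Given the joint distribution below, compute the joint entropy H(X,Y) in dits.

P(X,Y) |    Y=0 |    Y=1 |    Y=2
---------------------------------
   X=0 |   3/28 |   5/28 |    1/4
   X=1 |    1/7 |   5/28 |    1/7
0.7631 dits

Joint entropy is H(X,Y) = -Σ_{x,y} p(x,y) log p(x,y).

Summing over all non-zero entries:
H(X,Y) = -[3/28·log_10(3/28) + 5/28·log_10(5/28) + 1/4·log_10(1/4) + 1/7·log_10(1/7) + 5/28·log_10(5/28) + 1/7·log_10(1/7)]
H(X,Y) = 0.7631 dits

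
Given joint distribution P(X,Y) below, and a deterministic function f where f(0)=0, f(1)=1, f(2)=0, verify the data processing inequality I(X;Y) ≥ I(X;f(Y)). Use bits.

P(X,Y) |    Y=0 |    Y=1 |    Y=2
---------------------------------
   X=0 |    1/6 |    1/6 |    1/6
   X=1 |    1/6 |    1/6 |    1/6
I(X;Y) = 0.0000, I(X;f(Y)) = 0.0000, inequality holds: 0.0000 ≥ 0.0000

Data Processing Inequality: For any Markov chain X → Y → Z, we have I(X;Y) ≥ I(X;Z).

Here Z = f(Y) is a deterministic function of Y, forming X → Y → Z.

Original I(X;Y) = 0.0000 bits

After applying f:
P(X,Z) where Z=f(Y):
- P(X,Z=0) = P(X,Y=0) + P(X,Y=2)
- P(X,Z=1) = P(X,Y=1)

I(X;Z) = I(X;f(Y)) = 0.0000 bits

Verification: 0.0000 ≥ 0.0000 ✓

Information cannot be created by processing; the function f can only lose information about X.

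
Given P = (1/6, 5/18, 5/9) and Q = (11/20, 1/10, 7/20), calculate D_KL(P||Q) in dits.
0.1483 dits

KL divergence: D_KL(P||Q) = Σ p(x) log(p(x)/q(x))

Computing term by term:
  x=0: 1/6 × log_10[(1/6)/(11/20)] = 1/6 × -0.5185 = -0.0864
  x=1: 5/18 × log_10[(5/18)/(1/10)] = 5/18 × 0.4437 = 0.1232
  x=2: 5/9 × log_10[(5/9)/(7/20)] = 5/9 × 0.2007 = 0.1115

D_KL(P||Q) = 0.1483 dits

Note: KL divergence is always non-negative and equals 0 iff P = Q.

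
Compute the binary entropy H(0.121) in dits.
0.1602 dits

The binary entropy function is:
H(p) = -p log(p) - (1-p) log(1-p)

H(0.121) = -0.121 × log_10(0.121) - 0.879 × log_10(0.879)
H(0.121) = 0.1602 dits

Note: Binary entropy is maximized at p=0.5 (H=1 bit) and minimized at p=0 or p=1 (H=0).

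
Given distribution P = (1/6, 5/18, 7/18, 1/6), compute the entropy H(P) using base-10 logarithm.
0.5734 dits

Shannon entropy is H(X) = -Σ p(x) log p(x).

For P = (1/6, 5/18, 7/18, 1/6):
H = -1/6 × log_10(1/6) -5/18 × log_10(5/18) -7/18 × log_10(7/18) -1/6 × log_10(1/6)
H = 0.5734 dits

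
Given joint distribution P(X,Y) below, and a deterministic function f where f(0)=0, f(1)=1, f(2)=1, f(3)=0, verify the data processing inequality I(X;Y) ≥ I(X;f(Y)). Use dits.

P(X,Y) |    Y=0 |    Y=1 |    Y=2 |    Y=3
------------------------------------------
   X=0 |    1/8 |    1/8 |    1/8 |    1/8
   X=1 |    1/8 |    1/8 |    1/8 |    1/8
I(X;Y) = 0.0000, I(X;f(Y)) = 0.0000, inequality holds: 0.0000 ≥ 0.0000

Data Processing Inequality: For any Markov chain X → Y → Z, we have I(X;Y) ≥ I(X;Z).

Here Z = f(Y) is a deterministic function of Y, forming X → Y → Z.

Original I(X;Y) = 0.0000 dits

After applying f:
P(X,Z) where Z=f(Y):
- P(X,Z=0) = P(X,Y=0) + P(X,Y=3)
- P(X,Z=1) = P(X,Y=1) + P(X,Y=2)

I(X;Z) = I(X;f(Y)) = 0.0000 dits

Verification: 0.0000 ≥ 0.0000 ✓

Information cannot be created by processing; the function f can only lose information about X.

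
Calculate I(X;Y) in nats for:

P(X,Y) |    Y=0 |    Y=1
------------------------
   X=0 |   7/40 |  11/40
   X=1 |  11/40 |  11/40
0.0062 nats

Mutual information: I(X;Y) = H(X) + H(Y) - H(X,Y)

Marginals:
P(X) = (9/20, 11/20), H(X) = 0.6881 nats
P(Y) = (9/20, 11/20), H(Y) = 0.6881 nats

Joint entropy: H(X,Y) = 1.3701 nats

I(X;Y) = 0.6881 + 0.6881 - 1.3701 = 0.0062 nats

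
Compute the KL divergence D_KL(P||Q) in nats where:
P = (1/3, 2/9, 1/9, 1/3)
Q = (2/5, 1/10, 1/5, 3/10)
0.0865 nats

KL divergence: D_KL(P||Q) = Σ p(x) log(p(x)/q(x))

Computing term by term:
  x=0: 1/3 × log_e[(1/3)/(2/5)] = 1/3 × -0.1823 = -0.0608
  x=1: 2/9 × log_e[(2/9)/(1/10)] = 2/9 × 0.7985 = 0.1774
  x=2: 1/9 × log_e[(1/9)/(1/5)] = 1/9 × -0.5878 = -0.0653
  x=3: 1/3 × log_e[(1/3)/(3/10)] = 1/3 × 0.1054 = 0.0351

D_KL(P||Q) = 0.0865 nats

Note: KL divergence is always non-negative and equals 0 iff P = Q.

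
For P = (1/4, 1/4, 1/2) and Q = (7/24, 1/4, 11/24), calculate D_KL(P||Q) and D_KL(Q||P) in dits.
D_KL(P||Q) = 0.0022, D_KL(Q||P) = 0.0022

KL divergence is not symmetric: D_KL(P||Q) ≠ D_KL(Q||P) in general.

D_KL(P||Q) = 0.0022 dits
D_KL(Q||P) = 0.0022 dits

In this case they happen to be equal (to 4 decimal places).

This asymmetry is why KL divergence is not a true distance metric.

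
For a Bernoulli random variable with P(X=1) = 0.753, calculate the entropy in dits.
0.2428 dits

The binary entropy function is:
H(p) = -p log(p) - (1-p) log(1-p)

H(0.753) = -0.753 × log_10(0.753) - 0.247 × log_10(0.247)
H(0.753) = 0.2428 dits

Note: Binary entropy is maximized at p=0.5 (H=1 bit) and minimized at p=0 or p=1 (H=0).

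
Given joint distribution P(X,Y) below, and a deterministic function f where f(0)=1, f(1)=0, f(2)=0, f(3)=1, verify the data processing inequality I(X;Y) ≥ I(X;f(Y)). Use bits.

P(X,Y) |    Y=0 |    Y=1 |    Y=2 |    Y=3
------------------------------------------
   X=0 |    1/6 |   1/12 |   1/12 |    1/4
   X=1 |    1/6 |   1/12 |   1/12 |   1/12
I(X;Y) = 0.0428, I(X;f(Y)) = 0.0102, inequality holds: 0.0428 ≥ 0.0102

Data Processing Inequality: For any Markov chain X → Y → Z, we have I(X;Y) ≥ I(X;Z).

Here Z = f(Y) is a deterministic function of Y, forming X → Y → Z.

Original I(X;Y) = 0.0428 bits

After applying f:
P(X,Z) where Z=f(Y):
- P(X,Z=0) = P(X,Y=1) + P(X,Y=2)
- P(X,Z=1) = P(X,Y=0) + P(X,Y=3)

I(X;Z) = I(X;f(Y)) = 0.0102 bits

Verification: 0.0428 ≥ 0.0102 ✓

Information cannot be created by processing; the function f can only lose information about X.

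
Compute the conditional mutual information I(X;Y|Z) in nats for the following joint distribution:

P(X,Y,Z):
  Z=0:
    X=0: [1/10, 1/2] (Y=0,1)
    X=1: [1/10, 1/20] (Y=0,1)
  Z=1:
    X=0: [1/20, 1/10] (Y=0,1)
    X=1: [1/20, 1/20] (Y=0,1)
0.0726 nats

Conditional mutual information: I(X;Y|Z) = H(X|Z) + H(Y|Z) - H(X,Y|Z)

H(Z) = 0.5623
H(X,Z) = 1.1059 → H(X|Z) = 0.5436
H(Y,Z) = 1.1655 → H(Y|Z) = 0.6032
H(X,Y,Z) = 1.6365 → H(X,Y|Z) = 1.0742

I(X;Y|Z) = 0.5436 + 0.6032 - 1.0742 = 0.0726 nats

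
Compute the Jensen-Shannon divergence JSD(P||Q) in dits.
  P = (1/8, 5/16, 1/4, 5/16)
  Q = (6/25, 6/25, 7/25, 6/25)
0.0063 dits

Jensen-Shannon divergence is:
JSD(P||Q) = 0.5 × D_KL(P||M) + 0.5 × D_KL(Q||M)
where M = 0.5 × (P + Q) is the mixture distribution.

M = 0.5 × (1/8, 5/16, 1/4, 5/16) + 0.5 × (6/25, 6/25, 7/25, 6/25) = (0.1825, 0.27625, 0.265, 0.27625)

D_KL(P||M) = 0.0066 dits
D_KL(Q||M) = 0.0059 dits

JSD(P||Q) = 0.5 × 0.0066 + 0.5 × 0.0059 = 0.0063 dits

Unlike KL divergence, JSD is symmetric and bounded: 0 ≤ JSD ≤ log(2).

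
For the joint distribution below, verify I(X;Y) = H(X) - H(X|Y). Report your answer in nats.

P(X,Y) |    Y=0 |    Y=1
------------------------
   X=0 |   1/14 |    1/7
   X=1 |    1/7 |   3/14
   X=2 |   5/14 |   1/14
I(X;Y) = 0.1131 nats

Mutual information has multiple equivalent forms:
- I(X;Y) = H(X) - H(X|Y)
- I(X;Y) = H(Y) - H(Y|X)
- I(X;Y) = H(X) + H(Y) - H(X,Y)

Computing all quantities:
H(X) = 1.0609, H(Y) = 0.6829, H(X,Y) = 1.6308
H(X|Y) = 0.9479, H(Y|X) = 0.5699

Verification:
H(X) - H(X|Y) = 1.0609 - 0.9479 = 0.1131
H(Y) - H(Y|X) = 0.6829 - 0.5699 = 0.1131
H(X) + H(Y) - H(X,Y) = 1.0609 + 0.6829 - 1.6308 = 0.1131

All forms give I(X;Y) = 0.1131 nats. ✓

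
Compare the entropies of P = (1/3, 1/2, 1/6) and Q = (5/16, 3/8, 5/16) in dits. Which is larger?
Q

Computing entropies in dits:
H(P) = 0.4392
H(Q) = 0.4755

Distribution Q has higher entropy.

Intuition: The distribution closer to uniform (more spread out) has higher entropy.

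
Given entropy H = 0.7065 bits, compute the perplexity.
1.6318

Perplexity is 2^H (or exp(H) for natural log).

H = 0.7065 bits
Perplexity = 2^0.7065 = 1.6318

Interpretation: The model's uncertainty is equivalent to choosing uniformly among 1.6 options.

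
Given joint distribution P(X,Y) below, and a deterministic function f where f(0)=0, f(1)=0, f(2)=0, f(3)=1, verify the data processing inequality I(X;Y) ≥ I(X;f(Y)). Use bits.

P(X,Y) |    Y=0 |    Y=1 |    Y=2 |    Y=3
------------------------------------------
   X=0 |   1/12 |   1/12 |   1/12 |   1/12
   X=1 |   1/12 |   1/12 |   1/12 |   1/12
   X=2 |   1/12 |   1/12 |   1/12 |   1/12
I(X;Y) = 0.0000, I(X;f(Y)) = 0.0000, inequality holds: 0.0000 ≥ 0.0000

Data Processing Inequality: For any Markov chain X → Y → Z, we have I(X;Y) ≥ I(X;Z).

Here Z = f(Y) is a deterministic function of Y, forming X → Y → Z.

Original I(X;Y) = 0.0000 bits

After applying f:
P(X,Z) where Z=f(Y):
- P(X,Z=0) = P(X,Y=0) + P(X,Y=1) + P(X,Y=2)
- P(X,Z=1) = P(X,Y=3)

I(X;Z) = I(X;f(Y)) = 0.0000 bits

Verification: 0.0000 ≥ 0.0000 ✓

Information cannot be created by processing; the function f can only lose information about X.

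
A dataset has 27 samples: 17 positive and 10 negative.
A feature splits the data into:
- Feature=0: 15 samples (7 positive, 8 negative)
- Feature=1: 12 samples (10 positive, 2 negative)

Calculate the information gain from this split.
0.1083 bits

Information Gain = H(Y) - H(Y|Feature)

Before split:
P(positive) = 17/27 = 0.6296
H(Y) = 0.9510 bits

After split:
Feature=0: H = 0.9968 bits (weight = 15/27)
Feature=1: H = 0.6500 bits (weight = 12/27)
H(Y|Feature) = (15/27)×0.9968 + (12/27)×0.6500 = 0.8427 bits

Information Gain = 0.9510 - 0.8427 = 0.1083 bits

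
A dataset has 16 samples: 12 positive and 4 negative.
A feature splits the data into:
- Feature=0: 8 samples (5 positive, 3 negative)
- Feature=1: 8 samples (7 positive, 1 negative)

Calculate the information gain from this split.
0.0623 bits

Information Gain = H(Y) - H(Y|Feature)

Before split:
P(positive) = 12/16 = 0.7500
H(Y) = 0.8113 bits

After split:
Feature=0: H = 0.9544 bits (weight = 8/16)
Feature=1: H = 0.5436 bits (weight = 8/16)
H(Y|Feature) = (8/16)×0.9544 + (8/16)×0.5436 = 0.7490 bits

Information Gain = 0.8113 - 0.7490 = 0.0623 bits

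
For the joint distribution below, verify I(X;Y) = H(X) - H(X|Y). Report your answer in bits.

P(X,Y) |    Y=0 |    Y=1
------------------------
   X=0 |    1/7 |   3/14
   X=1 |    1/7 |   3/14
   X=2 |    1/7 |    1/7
I(X;Y) = 0.0060 bits

Mutual information has multiple equivalent forms:
- I(X;Y) = H(X) - H(X|Y)
- I(X;Y) = H(Y) - H(Y|X)
- I(X;Y) = H(X) + H(Y) - H(X,Y)

Computing all quantities:
H(X) = 1.5774, H(Y) = 0.9852, H(X,Y) = 2.5567
H(X|Y) = 1.5714, H(Y|X) = 0.9793

Verification:
H(X) - H(X|Y) = 1.5774 - 1.5714 = 0.0060
H(Y) - H(Y|X) = 0.9852 - 0.9793 = 0.0060
H(X) + H(Y) - H(X,Y) = 1.5774 + 0.9852 - 2.5567 = 0.0060

All forms give I(X;Y) = 0.0060 bits. ✓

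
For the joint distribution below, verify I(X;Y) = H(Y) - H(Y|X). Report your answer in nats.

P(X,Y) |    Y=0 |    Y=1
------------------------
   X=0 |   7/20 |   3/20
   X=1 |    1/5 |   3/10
I(X;Y) = 0.0462 nats

Mutual information has multiple equivalent forms:
- I(X;Y) = H(X) - H(X|Y)
- I(X;Y) = H(Y) - H(Y|X)
- I(X;Y) = H(X) + H(Y) - H(X,Y)

Computing all quantities:
H(X) = 0.6931, H(Y) = 0.6881, H(X,Y) = 1.3351
H(X|Y) = 0.6469, H(Y|X) = 0.6419

Verification:
H(X) - H(X|Y) = 0.6931 - 0.6469 = 0.0462
H(Y) - H(Y|X) = 0.6881 - 0.6419 = 0.0462
H(X) + H(Y) - H(X,Y) = 0.6931 + 0.6881 - 1.3351 = 0.0462

All forms give I(X;Y) = 0.0462 nats. ✓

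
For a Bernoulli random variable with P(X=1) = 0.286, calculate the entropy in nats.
0.5985 nats

The binary entropy function is:
H(p) = -p log(p) - (1-p) log(1-p)

H(0.286) = -0.286 × log_e(0.286) - 0.714 × log_e(0.714)
H(0.286) = 0.5985 nats

Note: Binary entropy is maximized at p=0.5 (H=1 bit) and minimized at p=0 or p=1 (H=0).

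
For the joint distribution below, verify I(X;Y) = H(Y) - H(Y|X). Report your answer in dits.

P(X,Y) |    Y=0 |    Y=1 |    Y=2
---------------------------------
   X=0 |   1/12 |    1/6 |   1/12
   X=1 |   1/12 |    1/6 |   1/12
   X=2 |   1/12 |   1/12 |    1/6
I(X;Y) = 0.0164 dits

Mutual information has multiple equivalent forms:
- I(X;Y) = H(X) - H(X|Y)
- I(X;Y) = H(Y) - H(Y|X)
- I(X;Y) = H(X) + H(Y) - H(X,Y)

Computing all quantities:
H(X) = 0.4771, H(Y) = 0.4680, H(X,Y) = 0.9287
H(X|Y) = 0.4607, H(Y|X) = 0.4515

Verification:
H(X) - H(X|Y) = 0.4771 - 0.4607 = 0.0164
H(Y) - H(Y|X) = 0.4680 - 0.4515 = 0.0164
H(X) + H(Y) - H(X,Y) = 0.4771 + 0.4680 - 0.9287 = 0.0164

All forms give I(X;Y) = 0.0164 dits. ✓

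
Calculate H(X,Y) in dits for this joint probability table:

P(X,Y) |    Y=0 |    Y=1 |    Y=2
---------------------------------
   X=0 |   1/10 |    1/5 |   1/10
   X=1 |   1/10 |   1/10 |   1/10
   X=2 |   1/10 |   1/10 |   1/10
0.9398 dits

Joint entropy is H(X,Y) = -Σ_{x,y} p(x,y) log p(x,y).

Summing over all non-zero entries:
H(X,Y) = -[1/10·log_10(1/10) + 1/5·log_10(1/5) + 1/10·log_10(1/10) + 1/10·log_10(1/10) + 1/10·log_10(1/10) + 1/10·log_10(1/10) + 1/10·log_10(1/10) + 1/10·log_10(1/10) + 1/10·log_10(1/10)]
H(X,Y) = 0.9398 dits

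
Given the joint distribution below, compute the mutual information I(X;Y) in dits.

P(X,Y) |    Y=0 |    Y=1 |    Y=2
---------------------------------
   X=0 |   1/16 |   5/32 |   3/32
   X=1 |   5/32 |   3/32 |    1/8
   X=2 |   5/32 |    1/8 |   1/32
0.0267 dits

Mutual information: I(X;Y) = H(X) + H(Y) - H(X,Y)

Marginals:
P(X) = (5/16, 3/8, 5/16), H(X) = 0.4755 dits
P(Y) = (3/8, 3/8, 1/4), H(Y) = 0.4700 dits

Joint entropy: H(X,Y) = 0.9187 dits

I(X;Y) = 0.4755 + 0.4700 - 0.9187 = 0.0267 dits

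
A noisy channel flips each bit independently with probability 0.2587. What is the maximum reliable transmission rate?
0.1752 bits

For a binary symmetric channel (BSC) with error probability p:
Capacity C = 1 - H(p) bits per symbol

where H(p) = -p log₂(p) - (1-p) log₂(1-p) is the binary entropy function.

H(0.2587) = 0.8248 bits
C = 1 - 0.8248 = 0.1752 bits per symbol

This means we can reliably transmit up to 0.1752 bits of information per channel use.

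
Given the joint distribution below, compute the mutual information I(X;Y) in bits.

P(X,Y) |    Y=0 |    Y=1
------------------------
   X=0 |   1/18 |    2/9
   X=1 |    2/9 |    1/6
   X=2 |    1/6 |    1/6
0.0741 bits

Mutual information: I(X;Y) = H(X) + H(Y) - H(X,Y)

Marginals:
P(X) = (5/18, 7/18, 1/3), H(X) = 1.5715 bits
P(Y) = (4/9, 5/9), H(Y) = 0.9911 bits

Joint entropy: H(X,Y) = 2.4886 bits

I(X;Y) = 1.5715 + 0.9911 - 2.4886 = 0.0741 bits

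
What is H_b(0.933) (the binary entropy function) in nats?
0.2458 nats

The binary entropy function is:
H(p) = -p log(p) - (1-p) log(1-p)

H(0.933) = -0.933 × log_e(0.933) - 0.067 × log_e(0.067)
H(0.933) = 0.2458 nats

Note: Binary entropy is maximized at p=0.5 (H=1 bit) and minimized at p=0 or p=1 (H=0).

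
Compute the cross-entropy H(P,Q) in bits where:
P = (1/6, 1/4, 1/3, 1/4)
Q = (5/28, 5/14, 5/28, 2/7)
2.0659 bits

Cross-entropy: H(P,Q) = -Σ p(x) log q(x)

Alternatively: H(P,Q) = H(P) + D_KL(P||Q)
H(P) = 1.9591 bits
D_KL(P||Q) = 0.1068 bits

H(P,Q) = 1.9591 + 0.1068 = 2.0659 bits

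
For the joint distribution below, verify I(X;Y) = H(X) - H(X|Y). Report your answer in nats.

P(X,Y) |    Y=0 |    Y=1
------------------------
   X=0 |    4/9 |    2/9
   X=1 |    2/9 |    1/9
I(X;Y) = 0.0000 nats

Mutual information has multiple equivalent forms:
- I(X;Y) = H(X) - H(X|Y)
- I(X;Y) = H(Y) - H(Y|X)
- I(X;Y) = H(X) + H(Y) - H(X,Y)

Computing all quantities:
H(X) = 0.6365, H(Y) = 0.6365, H(X,Y) = 1.2730
H(X|Y) = 0.6365, H(Y|X) = 0.6365

Verification:
H(X) - H(X|Y) = 0.6365 - 0.6365 = 0.0000
H(Y) - H(Y|X) = 0.6365 - 0.6365 = 0.0000
H(X) + H(Y) - H(X,Y) = 0.6365 + 0.6365 - 1.2730 = 0.0000

All forms give I(X;Y) = 0.0000 nats. ✓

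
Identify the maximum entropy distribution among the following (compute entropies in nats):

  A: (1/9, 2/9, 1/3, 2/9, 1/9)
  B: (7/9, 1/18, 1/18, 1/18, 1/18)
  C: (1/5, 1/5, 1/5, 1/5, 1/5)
C

For a discrete distribution over n outcomes, entropy is maximized by the uniform distribution.

Computing entropies:
H(A) = 1.5230 nats
H(B) = 0.8378 nats
H(C) = 1.6094 nats

The uniform distribution (where all probabilities equal 1/5) achieves the maximum entropy of log_e(5) = 1.6094 nats.

Distribution C has the highest entropy.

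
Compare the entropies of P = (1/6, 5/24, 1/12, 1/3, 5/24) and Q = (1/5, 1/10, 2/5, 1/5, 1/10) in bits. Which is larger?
P

Computing entropies in bits:
H(P) = 2.2008
H(Q) = 2.1219

Distribution P has higher entropy.

Intuition: The distribution closer to uniform (more spread out) has higher entropy.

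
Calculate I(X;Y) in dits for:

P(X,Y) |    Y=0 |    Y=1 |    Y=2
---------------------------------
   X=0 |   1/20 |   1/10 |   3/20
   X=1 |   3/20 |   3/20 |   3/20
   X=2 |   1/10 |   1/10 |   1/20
0.0150 dits

Mutual information: I(X;Y) = H(X) + H(Y) - H(X,Y)

Marginals:
P(X) = (3/10, 9/20, 1/4), H(X) = 0.4634 dits
P(Y) = (3/10, 7/20, 7/20), H(Y) = 0.4760 dits

Joint entropy: H(X,Y) = 0.9244 dits

I(X;Y) = 0.4634 + 0.4760 - 0.9244 = 0.0150 dits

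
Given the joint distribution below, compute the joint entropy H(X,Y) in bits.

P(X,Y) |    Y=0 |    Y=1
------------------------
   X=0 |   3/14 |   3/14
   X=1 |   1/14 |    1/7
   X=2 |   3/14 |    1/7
2.5027 bits

Joint entropy is H(X,Y) = -Σ_{x,y} p(x,y) log p(x,y).

Summing over all non-zero entries:
H(X,Y) = -[3/14·log_2(3/14) + 3/14·log_2(3/14) + 1/14·log_2(1/14) + 1/7·log_2(1/7) + 3/14·log_2(3/14) + 1/7·log_2(1/7)]
H(X,Y) = 2.5027 bits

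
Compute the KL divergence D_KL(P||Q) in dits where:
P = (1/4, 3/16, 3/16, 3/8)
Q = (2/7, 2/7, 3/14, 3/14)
0.0315 dits

KL divergence: D_KL(P||Q) = Σ p(x) log(p(x)/q(x))

Computing term by term:
  x=0: 1/4 × log_10[(1/4)/(2/7)] = 1/4 × -0.0580 = -0.0145
  x=1: 3/16 × log_10[(3/16)/(2/7)] = 3/16 × -0.1829 = -0.0343
  x=2: 3/16 × log_10[(3/16)/(3/14)] = 3/16 × -0.0580 = -0.0109
  x=3: 3/8 × log_10[(3/8)/(3/14)] = 3/8 × 0.2430 = 0.0911

D_KL(P||Q) = 0.0315 dits

Note: KL divergence is always non-negative and equals 0 iff P = Q.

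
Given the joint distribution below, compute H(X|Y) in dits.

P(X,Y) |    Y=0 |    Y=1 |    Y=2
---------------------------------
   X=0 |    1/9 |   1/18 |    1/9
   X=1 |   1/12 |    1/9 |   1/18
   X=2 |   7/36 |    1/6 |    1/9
0.4484 dits

Using the chain rule: H(X|Y) = H(X,Y) - H(Y)

First, compute H(X,Y) = 0.9215 dits

Marginal P(Y) = (7/18, 1/3, 5/18)
H(Y) = 0.4731 dits

H(X|Y) = H(X,Y) - H(Y) = 0.9215 - 0.4731 = 0.4484 dits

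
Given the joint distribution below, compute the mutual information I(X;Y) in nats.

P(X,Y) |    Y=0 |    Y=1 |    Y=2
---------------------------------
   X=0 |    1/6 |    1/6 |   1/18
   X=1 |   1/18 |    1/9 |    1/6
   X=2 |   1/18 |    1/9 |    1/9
0.0686 nats

Mutual information: I(X;Y) = H(X) + H(Y) - H(X,Y)

Marginals:
P(X) = (7/18, 1/3, 5/18), H(X) = 1.0893 nats
P(Y) = (5/18, 7/18, 1/3), H(Y) = 1.0893 nats

Joint entropy: H(X,Y) = 2.1100 nats

I(X;Y) = 1.0893 + 1.0893 - 2.1100 = 0.0686 nats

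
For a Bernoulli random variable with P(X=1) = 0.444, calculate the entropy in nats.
0.6869 nats

The binary entropy function is:
H(p) = -p log(p) - (1-p) log(1-p)

H(0.444) = -0.444 × log_e(0.444) - 0.556 × log_e(0.556)
H(0.444) = 0.6869 nats

Note: Binary entropy is maximized at p=0.5 (H=1 bit) and minimized at p=0 or p=1 (H=0).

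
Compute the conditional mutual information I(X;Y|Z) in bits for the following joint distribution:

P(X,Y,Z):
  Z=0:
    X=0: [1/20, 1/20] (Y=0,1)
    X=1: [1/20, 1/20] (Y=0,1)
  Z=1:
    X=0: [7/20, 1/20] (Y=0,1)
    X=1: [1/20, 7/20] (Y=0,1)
0.3651 bits

Conditional mutual information: I(X;Y|Z) = H(X|Z) + H(Y|Z) - H(X,Y|Z)

H(Z) = 0.7219
H(X,Z) = 1.7219 → H(X|Z) = 1.0000
H(Y,Z) = 1.7219 → H(Y|Z) = 1.0000
H(X,Y,Z) = 2.3568 → H(X,Y|Z) = 1.6349

I(X;Y|Z) = 1.0000 + 1.0000 - 1.6349 = 0.3651 bits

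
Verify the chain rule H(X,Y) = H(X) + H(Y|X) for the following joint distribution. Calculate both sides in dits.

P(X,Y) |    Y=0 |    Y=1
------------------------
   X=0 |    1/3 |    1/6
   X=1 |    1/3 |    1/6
H(X,Y) = 0.5775, H(X) = 0.3010, H(Y|X) = 0.2764 (all in dits)

Chain rule: H(X,Y) = H(X) + H(Y|X)

Left side — joint entropy directly:
H(X,Y) = -Σ p(x,y) log p(x,y) = 0.5775 dits

Right side — compute H(Y|X) from the conditional distributions:
P(X) = (1/2, 1/2), so H(X) = 0.3010 dits
H(Y|X) = Σ_x P(X=x) · H(Y|X=x):
  P(Y|X=0) = (2/3, 1/3), H(Y|X=0) = 0.2764, weight P(X=0) = 1/2
  P(Y|X=1) = (2/3, 1/3), H(Y|X=1) = 0.2764, weight P(X=1) = 1/2
H(Y|X) = 0.2764 dits

H(X) + H(Y|X) = 0.3010 + 0.2764 = 0.5775 dits

Both sides equal 0.5775 dits. ✓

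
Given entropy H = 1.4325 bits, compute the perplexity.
2.6991

Perplexity is 2^H (or exp(H) for natural log).

H = 1.4325 bits
Perplexity = 2^1.4325 = 2.6991

Interpretation: The model's uncertainty is equivalent to choosing uniformly among 2.7 options.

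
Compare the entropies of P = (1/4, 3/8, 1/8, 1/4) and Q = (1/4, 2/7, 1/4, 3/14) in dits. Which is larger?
Q

Computing entropies in dits:
H(P) = 0.5737
H(Q) = 0.5998

Distribution Q has higher entropy.

Intuition: The distribution closer to uniform (more spread out) has higher entropy.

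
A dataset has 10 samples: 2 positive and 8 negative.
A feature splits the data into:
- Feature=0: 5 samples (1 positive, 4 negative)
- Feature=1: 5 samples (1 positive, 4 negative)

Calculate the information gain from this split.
0.0000 bits

Information Gain = H(Y) - H(Y|Feature)

Before split:
P(positive) = 2/10 = 0.2000
H(Y) = 0.7219 bits

After split:
Feature=0: H = 0.7219 bits (weight = 5/10)
Feature=1: H = 0.7219 bits (weight = 5/10)
H(Y|Feature) = (5/10)×0.7219 + (5/10)×0.7219 = 0.7219 bits

Information Gain = 0.7219 - 0.7219 = 0.0000 bits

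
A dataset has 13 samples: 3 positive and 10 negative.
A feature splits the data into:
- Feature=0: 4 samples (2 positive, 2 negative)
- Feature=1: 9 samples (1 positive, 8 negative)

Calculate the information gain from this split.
0.1232 bits

Information Gain = H(Y) - H(Y|Feature)

Before split:
P(positive) = 3/13 = 0.2308
H(Y) = 0.7793 bits

After split:
Feature=0: H = 1.0000 bits (weight = 4/13)
Feature=1: H = 0.5033 bits (weight = 9/13)
H(Y|Feature) = (4/13)×1.0000 + (9/13)×0.5033 = 0.6561 bits

Information Gain = 0.7793 - 0.6561 = 0.1232 bits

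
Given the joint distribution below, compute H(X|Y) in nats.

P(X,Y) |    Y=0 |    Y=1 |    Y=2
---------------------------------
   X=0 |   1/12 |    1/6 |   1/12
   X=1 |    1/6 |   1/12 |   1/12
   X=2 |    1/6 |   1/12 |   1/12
1.0608 nats

Using the chain rule: H(X|Y) = H(X,Y) - H(Y)

First, compute H(X,Y) = 2.1383 nats

Marginal P(Y) = (5/12, 1/3, 1/4)
H(Y) = 1.0776 nats

H(X|Y) = H(X,Y) - H(Y) = 2.1383 - 1.0776 = 1.0608 nats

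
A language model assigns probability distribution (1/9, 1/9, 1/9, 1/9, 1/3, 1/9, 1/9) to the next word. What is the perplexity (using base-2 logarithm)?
6.2403

Perplexity is 2^H (or exp(H) for natural log).

First, H = -Σ p log p = 2.6416 bits
Perplexity = 2^2.6416 = 6.2403

Interpretation: The model's uncertainty is equivalent to choosing uniformly among 6.2 options.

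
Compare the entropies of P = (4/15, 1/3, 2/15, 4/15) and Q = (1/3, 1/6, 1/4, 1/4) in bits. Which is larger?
Q

Computing entropies in bits:
H(P) = 1.9329
H(Q) = 1.9591

Distribution Q has higher entropy.

Intuition: The distribution closer to uniform (more spread out) has higher entropy.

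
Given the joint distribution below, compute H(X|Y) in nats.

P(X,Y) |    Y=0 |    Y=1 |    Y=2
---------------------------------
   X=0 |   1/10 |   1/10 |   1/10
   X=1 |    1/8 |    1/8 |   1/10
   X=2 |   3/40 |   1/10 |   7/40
1.0762 nats

Using the chain rule: H(X|Y) = H(X,Y) - H(Y)

First, compute H(X,Y) = 2.1704 nats

Marginal P(Y) = (3/10, 13/40, 3/8)
H(Y) = 1.0943 nats

H(X|Y) = H(X,Y) - H(Y) = 2.1704 - 1.0943 = 1.0762 nats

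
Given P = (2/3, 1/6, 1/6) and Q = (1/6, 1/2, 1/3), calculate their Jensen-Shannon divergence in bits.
0.1992 bits

Jensen-Shannon divergence is:
JSD(P||Q) = 0.5 × D_KL(P||M) + 0.5 × D_KL(Q||M)
where M = 0.5 × (P + Q) is the mixture distribution.

M = 0.5 × (2/3, 1/6, 1/6) + 0.5 × (1/6, 1/2, 1/3) = (5/12, 1/3, 1/4)

D_KL(P||M) = 0.1879 bits
D_KL(Q||M) = 0.2105 bits

JSD(P||Q) = 0.5 × 0.1879 + 0.5 × 0.2105 = 0.1992 bits

Unlike KL divergence, JSD is symmetric and bounded: 0 ≤ JSD ≤ log(2).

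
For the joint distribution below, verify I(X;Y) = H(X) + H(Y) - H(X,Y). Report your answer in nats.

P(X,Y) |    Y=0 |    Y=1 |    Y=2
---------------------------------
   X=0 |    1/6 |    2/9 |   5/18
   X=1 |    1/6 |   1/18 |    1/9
I(X;Y) = 0.0338 nats

Mutual information has multiple equivalent forms:
- I(X;Y) = H(X) - H(X|Y)
- I(X;Y) = H(Y) - H(Y|X)
- I(X;Y) = H(X) + H(Y) - H(X,Y)

Computing all quantities:
H(X) = 0.6365, H(Y) = 1.0893, H(X,Y) = 1.6920
H(X|Y) = 0.6027, H(Y|X) = 1.0555

Verification:
H(X) - H(X|Y) = 0.6365 - 0.6027 = 0.0338
H(Y) - H(Y|X) = 1.0893 - 1.0555 = 0.0338
H(X) + H(Y) - H(X,Y) = 0.6365 + 1.0893 - 1.6920 = 0.0338

All forms give I(X;Y) = 0.0338 nats. ✓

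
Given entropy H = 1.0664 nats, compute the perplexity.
2.9049

Perplexity is e^H (or exp(H) for natural log).

H = 1.0664 nats
Perplexity = e^1.0664 = 2.9049

Interpretation: The model's uncertainty is equivalent to choosing uniformly among 2.9 options.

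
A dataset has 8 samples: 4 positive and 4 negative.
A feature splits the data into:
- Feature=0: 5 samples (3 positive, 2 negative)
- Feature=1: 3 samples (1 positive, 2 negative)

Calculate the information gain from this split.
0.0488 bits

Information Gain = H(Y) - H(Y|Feature)

Before split:
P(positive) = 4/8 = 0.5000
H(Y) = 1.0000 bits

After split:
Feature=0: H = 0.9710 bits (weight = 5/8)
Feature=1: H = 0.9183 bits (weight = 3/8)
H(Y|Feature) = (5/8)×0.9710 + (3/8)×0.9183 = 0.9512 bits

Information Gain = 1.0000 - 0.9512 = 0.0488 bits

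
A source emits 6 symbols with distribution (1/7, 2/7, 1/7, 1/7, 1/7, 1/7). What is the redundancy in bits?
0.0633 bits

Redundancy measures how far a source is from maximum entropy:
R = H_max - H(X)

Maximum entropy for 6 symbols: H_max = log_2(6) = 2.5850 bits
Actual entropy: H(X) = 2.5216 bits
Redundancy: R = 2.5850 - 2.5216 = 0.0633 bits

This redundancy represents potential for compression: the source could be compressed by 0.0633 bits per symbol.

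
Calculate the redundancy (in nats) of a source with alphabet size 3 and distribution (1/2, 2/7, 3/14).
0.0640 nats

Redundancy measures how far a source is from maximum entropy:
R = H_max - H(X)

Maximum entropy for 3 symbols: H_max = log_e(3) = 1.0986 nats
Actual entropy: H(X) = 1.0346 nats
Redundancy: R = 1.0986 - 1.0346 = 0.0640 nats

This redundancy represents potential for compression: the source could be compressed by 0.0640 nats per symbol.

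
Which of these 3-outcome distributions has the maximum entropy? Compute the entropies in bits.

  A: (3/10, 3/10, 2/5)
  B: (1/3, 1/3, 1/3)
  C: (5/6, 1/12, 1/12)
B

For a discrete distribution over n outcomes, entropy is maximized by the uniform distribution.

Computing entropies:
H(A) = 1.5710 bits
H(B) = 1.5850 bits
H(C) = 0.8167 bits

The uniform distribution (where all probabilities equal 1/3) achieves the maximum entropy of log_2(3) = 1.5850 bits.

Distribution B has the highest entropy.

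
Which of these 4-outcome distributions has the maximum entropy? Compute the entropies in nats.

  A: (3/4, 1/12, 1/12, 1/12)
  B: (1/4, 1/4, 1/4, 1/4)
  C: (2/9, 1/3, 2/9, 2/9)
B

For a discrete distribution over n outcomes, entropy is maximized by the uniform distribution.

Computing entropies:
H(A) = 0.8370 nats
H(B) = 1.3863 nats
H(C) = 1.3689 nats

The uniform distribution (where all probabilities equal 1/4) achieves the maximum entropy of log_e(4) = 1.3863 nats.

Distribution B has the highest entropy.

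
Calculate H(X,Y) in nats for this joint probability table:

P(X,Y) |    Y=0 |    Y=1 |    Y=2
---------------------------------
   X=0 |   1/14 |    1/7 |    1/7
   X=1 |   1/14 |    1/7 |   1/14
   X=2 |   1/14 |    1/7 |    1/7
2.1440 nats

Joint entropy is H(X,Y) = -Σ_{x,y} p(x,y) log p(x,y).

Summing over all non-zero entries:
H(X,Y) = -[1/14·log_e(1/14) + 1/7·log_e(1/7) + 1/7·log_e(1/7) + 1/14·log_e(1/14) + 1/7·log_e(1/7) + 1/14·log_e(1/14) + 1/14·log_e(1/14) + 1/7·log_e(1/7) + 1/7·log_e(1/7)]
H(X,Y) = 2.1440 nats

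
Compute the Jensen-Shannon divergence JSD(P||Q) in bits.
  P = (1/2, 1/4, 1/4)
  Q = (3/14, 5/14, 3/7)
0.0664 bits

Jensen-Shannon divergence is:
JSD(P||Q) = 0.5 × D_KL(P||M) + 0.5 × D_KL(Q||M)
where M = 0.5 × (P + Q) is the mixture distribution.

M = 0.5 × (1/2, 1/4, 1/4) + 0.5 × (3/14, 5/14, 3/7) = (5/14, 0.303571, 0.339286)

D_KL(P||M) = 0.0625 bits
D_KL(Q||M) = 0.0703 bits

JSD(P||Q) = 0.5 × 0.0625 + 0.5 × 0.0703 = 0.0664 bits

Unlike KL divergence, JSD is symmetric and bounded: 0 ≤ JSD ≤ log(2).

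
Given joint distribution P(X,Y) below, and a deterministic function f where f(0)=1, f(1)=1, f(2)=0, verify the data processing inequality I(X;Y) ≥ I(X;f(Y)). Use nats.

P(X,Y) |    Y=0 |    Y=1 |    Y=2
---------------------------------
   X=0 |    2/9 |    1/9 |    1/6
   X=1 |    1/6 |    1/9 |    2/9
I(X;Y) = 0.0080, I(X;f(Y)) = 0.0065, inequality holds: 0.0080 ≥ 0.0065

Data Processing Inequality: For any Markov chain X → Y → Z, we have I(X;Y) ≥ I(X;Z).

Here Z = f(Y) is a deterministic function of Y, forming X → Y → Z.

Original I(X;Y) = 0.0080 nats

After applying f:
P(X,Z) where Z=f(Y):
- P(X,Z=0) = P(X,Y=2)
- P(X,Z=1) = P(X,Y=0) + P(X,Y=1)

I(X;Z) = I(X;f(Y)) = 0.0065 nats

Verification: 0.0080 ≥ 0.0065 ✓

Information cannot be created by processing; the function f can only lose information about X.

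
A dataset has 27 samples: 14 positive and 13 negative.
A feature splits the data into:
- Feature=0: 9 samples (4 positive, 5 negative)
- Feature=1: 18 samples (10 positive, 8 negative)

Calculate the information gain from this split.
0.0079 bits

Information Gain = H(Y) - H(Y|Feature)

Before split:
P(positive) = 14/27 = 0.5185
H(Y) = 0.9990 bits

After split:
Feature=0: H = 0.9911 bits (weight = 9/27)
Feature=1: H = 0.9911 bits (weight = 18/27)
H(Y|Feature) = (9/27)×0.9911 + (18/27)×0.9911 = 0.9911 bits

Information Gain = 0.9990 - 0.9911 = 0.0079 bits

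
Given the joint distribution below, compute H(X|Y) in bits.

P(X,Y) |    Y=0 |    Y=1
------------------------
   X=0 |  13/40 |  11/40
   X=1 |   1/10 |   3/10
0.9087 bits

Using the chain rule: H(X|Y) = H(X,Y) - H(Y)

First, compute H(X,Y) = 1.8925 bits

Marginal P(Y) = (17/40, 23/40)
H(Y) = 0.9837 bits

H(X|Y) = H(X,Y) - H(Y) = 1.8925 - 0.9837 = 0.9087 bits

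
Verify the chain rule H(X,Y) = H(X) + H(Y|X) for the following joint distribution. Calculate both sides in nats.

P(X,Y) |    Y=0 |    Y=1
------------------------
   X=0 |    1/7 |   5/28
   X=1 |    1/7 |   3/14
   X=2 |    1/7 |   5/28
H(X,Y) = 1.7793, H(X) = 1.0974, H(Y|X) = 0.6820 (all in nats)

Chain rule: H(X,Y) = H(X) + H(Y|X)

Left side — joint entropy directly:
H(X,Y) = -Σ p(x,y) log p(x,y) = 1.7793 nats

Right side — compute H(Y|X) from the conditional distributions:
P(X) = (9/28, 5/14, 9/28), so H(X) = 1.0974 nats
H(Y|X) = Σ_x P(X=x) · H(Y|X=x):
  P(Y|X=0) = (4/9, 5/9), H(Y|X=0) = 0.6870, weight P(X=0) = 9/28
  P(Y|X=1) = (2/5, 3/5), H(Y|X=1) = 0.6730, weight P(X=1) = 5/14
  P(Y|X=2) = (4/9, 5/9), H(Y|X=2) = 0.6870, weight P(X=2) = 9/28
H(Y|X) = 0.6820 nats

H(X) + H(Y|X) = 1.0974 + 0.6820 = 1.7793 nats

Both sides equal 1.7793 nats. ✓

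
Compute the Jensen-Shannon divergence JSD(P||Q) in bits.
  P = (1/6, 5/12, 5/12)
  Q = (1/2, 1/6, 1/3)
0.1062 bits

Jensen-Shannon divergence is:
JSD(P||Q) = 0.5 × D_KL(P||M) + 0.5 × D_KL(Q||M)
where M = 0.5 × (P + Q) is the mixture distribution.

M = 0.5 × (1/6, 5/12, 5/12) + 0.5 × (1/2, 1/6, 1/3) = (1/3, 7/24, 3/8)

D_KL(P||M) = 0.1111 bits
D_KL(Q||M) = 0.1013 bits

JSD(P||Q) = 0.5 × 0.1111 + 0.5 × 0.1013 = 0.1062 bits

Unlike KL divergence, JSD is symmetric and bounded: 0 ≤ JSD ≤ log(2).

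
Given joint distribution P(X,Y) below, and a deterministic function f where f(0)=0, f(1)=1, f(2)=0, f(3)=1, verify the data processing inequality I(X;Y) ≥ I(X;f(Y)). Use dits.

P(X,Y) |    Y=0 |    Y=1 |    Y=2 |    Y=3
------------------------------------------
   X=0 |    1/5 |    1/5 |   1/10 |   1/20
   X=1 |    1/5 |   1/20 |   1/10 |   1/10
I(X;Y) = 0.0224, I(X;f(Y)) = 0.0033, inequality holds: 0.0224 ≥ 0.0033

Data Processing Inequality: For any Markov chain X → Y → Z, we have I(X;Y) ≥ I(X;Z).

Here Z = f(Y) is a deterministic function of Y, forming X → Y → Z.

Original I(X;Y) = 0.0224 dits

After applying f:
P(X,Z) where Z=f(Y):
- P(X,Z=0) = P(X,Y=0) + P(X,Y=2)
- P(X,Z=1) = P(X,Y=1) + P(X,Y=3)

I(X;Z) = I(X;f(Y)) = 0.0033 dits

Verification: 0.0224 ≥ 0.0033 ✓

Information cannot be created by processing; the function f can only lose information about X.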